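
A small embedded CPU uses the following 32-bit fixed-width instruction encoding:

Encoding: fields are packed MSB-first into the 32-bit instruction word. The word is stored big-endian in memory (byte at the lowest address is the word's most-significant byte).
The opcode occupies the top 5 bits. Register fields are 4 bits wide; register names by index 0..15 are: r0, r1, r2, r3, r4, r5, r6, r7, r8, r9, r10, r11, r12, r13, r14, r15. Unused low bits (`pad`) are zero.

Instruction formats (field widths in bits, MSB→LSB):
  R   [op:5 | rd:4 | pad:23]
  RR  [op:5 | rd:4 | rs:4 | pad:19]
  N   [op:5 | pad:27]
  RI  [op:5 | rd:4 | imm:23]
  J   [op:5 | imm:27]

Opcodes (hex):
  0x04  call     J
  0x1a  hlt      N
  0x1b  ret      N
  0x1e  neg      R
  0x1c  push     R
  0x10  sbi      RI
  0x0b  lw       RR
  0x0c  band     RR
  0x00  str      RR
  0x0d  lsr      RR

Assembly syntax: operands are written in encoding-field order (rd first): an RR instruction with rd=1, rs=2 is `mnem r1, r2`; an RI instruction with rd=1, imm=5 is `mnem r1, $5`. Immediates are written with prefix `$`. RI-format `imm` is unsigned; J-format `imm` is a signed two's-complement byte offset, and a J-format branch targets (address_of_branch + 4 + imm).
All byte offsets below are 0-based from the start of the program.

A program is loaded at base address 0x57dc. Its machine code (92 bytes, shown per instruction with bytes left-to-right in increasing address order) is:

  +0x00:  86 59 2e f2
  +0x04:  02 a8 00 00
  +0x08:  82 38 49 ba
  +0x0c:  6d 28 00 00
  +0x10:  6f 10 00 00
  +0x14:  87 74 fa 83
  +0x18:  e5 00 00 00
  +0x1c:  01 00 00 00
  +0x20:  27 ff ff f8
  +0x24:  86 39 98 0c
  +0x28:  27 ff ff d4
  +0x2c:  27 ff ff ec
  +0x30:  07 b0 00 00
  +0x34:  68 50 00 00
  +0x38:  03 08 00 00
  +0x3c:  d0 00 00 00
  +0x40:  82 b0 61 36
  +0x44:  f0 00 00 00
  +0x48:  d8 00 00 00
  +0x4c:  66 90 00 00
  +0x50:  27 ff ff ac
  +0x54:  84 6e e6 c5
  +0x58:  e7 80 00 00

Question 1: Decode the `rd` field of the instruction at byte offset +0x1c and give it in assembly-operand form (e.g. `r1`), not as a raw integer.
@+1c  big-endian(01 00 00 00) = 0x01000000
  opcode bits[31:27]=0x0: str/RR
  rd: (w>>23)&0xf=0x2 → r2
  rs: (w>>19)&0xf=0x0 → r0

r2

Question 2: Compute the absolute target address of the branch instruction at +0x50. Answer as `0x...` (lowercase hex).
+0x50: 27 ff ff ac ⇒ word 0x27ffffac (big)
  top 5b → 0x4 → call [J]
  imm: (w>>0)&0x7ffffff=0x7ffffac (s27→-84) → $-84
  target = base 0x57dc + off 0x50 + 4 + imm -84 = 0x57dc

0x57dc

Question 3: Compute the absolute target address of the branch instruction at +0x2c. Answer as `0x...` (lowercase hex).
[2c] 27 ff ff ec → 0x27ffffec
  top 5b → 0x4 → call [J]
  imm: (w>>0)&0x7ffffff=0x7ffffec (s27→-20) → $-20
  target = base 0x57dc + off 0x2c + 4 + imm -20 = 0x57f8

0x57f8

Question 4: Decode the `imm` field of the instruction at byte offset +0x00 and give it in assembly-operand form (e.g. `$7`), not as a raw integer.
$5844722

@+00  big-endian(86 59 2e f2) = 0x86592ef2
  op=0x86592ef2>>27=0x10 ⇒ sbi (RI)
  rd: (w>>23)&0xf=0xc → r12
  imm: (w>>0)&0x7fffff=0x592ef2 → $5844722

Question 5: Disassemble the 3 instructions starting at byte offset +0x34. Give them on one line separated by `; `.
+0x34: 68 50 00 00 ⇒ word 0x68500000 (big)
  opcode bits[31:27]=0xd: lsr/RR
  rd@[26:23]=0x0 ⇒ r0
  rs@[22:19]=0xa ⇒ r10
+0x38: 03 08 00 00 ⇒ word 0x03080000 (big)
  opcode bits[31:27]=0x0: str/RR
  rd@[26:23]=0x6 ⇒ r6
  rs@[22:19]=0x1 ⇒ r1
+0x3c: d0 00 00 00 ⇒ word 0xd0000000 (big)
  opcode bits[31:27]=0x1a: hlt/N

lsr r0, r10; str r6, r1; hlt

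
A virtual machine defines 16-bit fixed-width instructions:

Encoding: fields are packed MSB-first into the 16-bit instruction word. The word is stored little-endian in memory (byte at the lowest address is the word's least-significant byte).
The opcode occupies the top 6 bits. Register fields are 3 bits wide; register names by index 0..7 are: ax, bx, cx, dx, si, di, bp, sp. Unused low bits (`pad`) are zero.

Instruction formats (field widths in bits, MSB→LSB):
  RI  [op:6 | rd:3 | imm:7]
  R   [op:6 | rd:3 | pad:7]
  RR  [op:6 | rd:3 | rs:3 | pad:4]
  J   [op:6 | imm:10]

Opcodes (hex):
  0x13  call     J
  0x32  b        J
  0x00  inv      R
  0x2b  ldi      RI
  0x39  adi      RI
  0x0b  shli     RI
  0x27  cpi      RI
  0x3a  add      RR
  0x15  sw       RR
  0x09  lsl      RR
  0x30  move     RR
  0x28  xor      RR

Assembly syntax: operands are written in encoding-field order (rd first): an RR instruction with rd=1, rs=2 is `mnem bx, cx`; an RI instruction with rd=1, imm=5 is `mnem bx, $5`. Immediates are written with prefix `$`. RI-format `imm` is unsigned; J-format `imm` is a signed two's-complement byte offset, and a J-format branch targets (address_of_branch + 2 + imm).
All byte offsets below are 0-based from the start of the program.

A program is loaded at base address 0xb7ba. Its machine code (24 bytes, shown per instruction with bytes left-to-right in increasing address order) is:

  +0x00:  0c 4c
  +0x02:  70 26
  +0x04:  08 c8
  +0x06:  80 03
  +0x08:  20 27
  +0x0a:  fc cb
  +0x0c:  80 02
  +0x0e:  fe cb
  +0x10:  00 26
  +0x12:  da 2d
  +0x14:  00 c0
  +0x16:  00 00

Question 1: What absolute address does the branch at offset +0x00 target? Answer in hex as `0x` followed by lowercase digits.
[00] 0c 4c → 0x4c0c
  opcode bits[15:10]=0x13: call/J
  [9:0] imm=12 = $12
  target = base 0xb7ba + off 0x00 + 2 + imm 12 = 0xb7c8

0xb7c8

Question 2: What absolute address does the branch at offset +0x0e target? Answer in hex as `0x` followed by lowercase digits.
0xb7c8

+0x0e: fe cb ⇒ word 0xcbfe (little)
  op=0xcbfe>>10=0x32 ⇒ b (J)
  imm: (w>>0)&0x3ff=0x3fe (s10→-2) → $-2
  target = base 0xb7ba + off 0x0e + 2 + imm -2 = 0xb7c8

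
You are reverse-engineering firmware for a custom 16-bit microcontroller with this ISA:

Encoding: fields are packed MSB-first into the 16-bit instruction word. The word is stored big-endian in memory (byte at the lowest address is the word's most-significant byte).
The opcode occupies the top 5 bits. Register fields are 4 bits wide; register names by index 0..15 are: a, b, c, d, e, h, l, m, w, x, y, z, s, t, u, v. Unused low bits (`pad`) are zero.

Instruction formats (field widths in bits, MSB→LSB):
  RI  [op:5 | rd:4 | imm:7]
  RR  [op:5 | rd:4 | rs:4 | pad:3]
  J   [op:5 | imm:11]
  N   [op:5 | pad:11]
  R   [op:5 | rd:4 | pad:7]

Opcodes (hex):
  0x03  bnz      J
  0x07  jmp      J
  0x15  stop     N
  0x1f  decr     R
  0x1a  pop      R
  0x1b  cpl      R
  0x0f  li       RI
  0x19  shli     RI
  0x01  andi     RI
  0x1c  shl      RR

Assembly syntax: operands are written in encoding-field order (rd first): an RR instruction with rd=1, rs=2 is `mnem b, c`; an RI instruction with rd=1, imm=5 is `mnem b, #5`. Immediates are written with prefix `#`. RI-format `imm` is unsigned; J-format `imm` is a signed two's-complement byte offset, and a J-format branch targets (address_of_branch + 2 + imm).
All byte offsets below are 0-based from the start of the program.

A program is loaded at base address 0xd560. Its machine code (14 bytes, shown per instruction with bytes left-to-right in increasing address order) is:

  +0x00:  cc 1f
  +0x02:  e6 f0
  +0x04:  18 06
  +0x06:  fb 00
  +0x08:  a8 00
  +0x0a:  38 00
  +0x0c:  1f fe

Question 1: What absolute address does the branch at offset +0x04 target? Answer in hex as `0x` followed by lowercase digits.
0xd56c

[04] 18 06 → 0x1806
  top 5b → 0x3 → bnz [J]
  imm@[10:0]=0x6 ⇒ #6
  target = base 0xd560 + off 0x04 + 2 + imm 6 = 0xd56c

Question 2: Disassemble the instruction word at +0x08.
off 0x08: read a8 00 as big → 0xa800
  top 5b → 0x15 → stop [N]

stop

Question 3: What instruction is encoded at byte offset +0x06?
decr l

off 0x06: read fb 00 as big → 0xfb00
  top 5b → 0x1f → decr [R]
  [10:7] rd=6 = l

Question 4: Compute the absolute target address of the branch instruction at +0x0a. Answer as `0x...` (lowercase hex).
off 0x0a: read 38 00 as big → 0x3800
  op=0x3800>>11=0x7 ⇒ jmp (J)
  imm: (w>>0)&0x7ff=0x0 → #0
  target = base 0xd560 + off 0x0a + 2 + imm 0 = 0xd56c

0xd56c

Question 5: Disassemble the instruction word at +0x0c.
[0c] 1f fe → 0x1ffe
  opcode bits[15:11]=0x3: bnz/J
  [10:0] imm=2046 (s11→-2) = #-2

bnz #-2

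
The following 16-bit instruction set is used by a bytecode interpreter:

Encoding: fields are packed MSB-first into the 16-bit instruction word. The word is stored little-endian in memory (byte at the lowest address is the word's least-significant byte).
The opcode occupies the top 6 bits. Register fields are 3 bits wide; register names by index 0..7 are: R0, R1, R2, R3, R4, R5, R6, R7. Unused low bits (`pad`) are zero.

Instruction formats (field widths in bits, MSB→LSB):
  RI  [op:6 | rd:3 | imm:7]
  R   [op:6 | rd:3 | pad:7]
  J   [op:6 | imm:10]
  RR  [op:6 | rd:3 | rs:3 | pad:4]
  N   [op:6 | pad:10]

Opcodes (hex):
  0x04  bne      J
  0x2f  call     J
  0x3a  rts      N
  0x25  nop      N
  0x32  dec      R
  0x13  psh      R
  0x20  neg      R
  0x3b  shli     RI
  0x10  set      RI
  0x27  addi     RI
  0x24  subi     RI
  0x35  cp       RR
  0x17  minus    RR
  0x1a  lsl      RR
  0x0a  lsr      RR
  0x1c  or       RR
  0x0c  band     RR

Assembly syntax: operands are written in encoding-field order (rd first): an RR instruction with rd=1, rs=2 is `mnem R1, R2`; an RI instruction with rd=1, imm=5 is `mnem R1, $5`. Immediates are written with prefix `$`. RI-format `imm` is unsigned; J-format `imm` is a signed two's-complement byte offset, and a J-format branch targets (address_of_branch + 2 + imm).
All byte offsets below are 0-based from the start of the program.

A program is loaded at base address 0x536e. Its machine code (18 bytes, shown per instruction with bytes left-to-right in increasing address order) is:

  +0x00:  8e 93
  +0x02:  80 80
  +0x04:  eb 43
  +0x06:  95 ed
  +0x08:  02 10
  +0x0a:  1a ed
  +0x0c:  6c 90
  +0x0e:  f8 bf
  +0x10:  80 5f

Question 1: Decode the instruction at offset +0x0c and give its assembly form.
subi R0, $108

off 0x0c: read 6c 90 as little → 0x906c
  opcode bits[15:10]=0x24: subi/RI
  rd@[9:7]=0x0 ⇒ R0
  imm@[6:0]=0x6c ⇒ $108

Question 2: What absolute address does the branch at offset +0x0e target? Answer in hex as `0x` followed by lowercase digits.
@+0e  little-endian(f8 bf) = 0xbff8
  opcode bits[15:10]=0x2f: call/J
  [9:0] imm=1016 (s10→-8) = $-8
  target = base 0x536e + off 0x0e + 2 + imm -8 = 0x5376

0x5376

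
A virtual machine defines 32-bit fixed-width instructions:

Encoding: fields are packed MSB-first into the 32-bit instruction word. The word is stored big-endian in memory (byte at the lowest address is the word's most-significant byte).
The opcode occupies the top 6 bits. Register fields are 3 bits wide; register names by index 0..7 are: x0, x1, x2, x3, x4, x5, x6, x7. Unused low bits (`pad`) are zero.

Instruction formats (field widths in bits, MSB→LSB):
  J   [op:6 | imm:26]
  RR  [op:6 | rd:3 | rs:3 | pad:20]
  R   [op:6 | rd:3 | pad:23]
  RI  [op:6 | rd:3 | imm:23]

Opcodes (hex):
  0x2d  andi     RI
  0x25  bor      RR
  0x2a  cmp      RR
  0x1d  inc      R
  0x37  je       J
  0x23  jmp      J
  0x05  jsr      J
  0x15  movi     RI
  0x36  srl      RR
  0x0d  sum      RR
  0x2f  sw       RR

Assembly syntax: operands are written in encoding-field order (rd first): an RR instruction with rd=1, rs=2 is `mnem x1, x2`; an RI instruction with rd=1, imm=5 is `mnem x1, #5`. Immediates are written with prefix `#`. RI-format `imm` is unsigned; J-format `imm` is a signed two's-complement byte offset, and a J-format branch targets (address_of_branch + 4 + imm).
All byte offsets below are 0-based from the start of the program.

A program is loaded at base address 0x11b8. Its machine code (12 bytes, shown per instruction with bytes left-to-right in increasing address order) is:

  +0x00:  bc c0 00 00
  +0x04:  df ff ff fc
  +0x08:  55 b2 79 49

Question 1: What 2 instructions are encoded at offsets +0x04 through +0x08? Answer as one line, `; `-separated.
je #-4; movi x3, #3307849

[04] df ff ff fc → 0xdffffffc
  op=0xdffffffc>>26=0x37 ⇒ je (J)
  [25:0] imm=67108860 (s26→-4) = #-4
[08] 55 b2 79 49 → 0x55b27949
  op=0x55b27949>>26=0x15 ⇒ movi (RI)
  [25:23] rd=3 = x3
  [22:0] imm=3307849 = #3307849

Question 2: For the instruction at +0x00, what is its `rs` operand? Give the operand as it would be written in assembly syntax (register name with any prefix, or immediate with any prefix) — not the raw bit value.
x4

@+00  big-endian(bc c0 00 00) = 0xbcc00000
  top 6b → 0x2f → sw [RR]
  rd: (w>>23)&0x7=0x1 → x1
  rs: (w>>20)&0x7=0x4 → x4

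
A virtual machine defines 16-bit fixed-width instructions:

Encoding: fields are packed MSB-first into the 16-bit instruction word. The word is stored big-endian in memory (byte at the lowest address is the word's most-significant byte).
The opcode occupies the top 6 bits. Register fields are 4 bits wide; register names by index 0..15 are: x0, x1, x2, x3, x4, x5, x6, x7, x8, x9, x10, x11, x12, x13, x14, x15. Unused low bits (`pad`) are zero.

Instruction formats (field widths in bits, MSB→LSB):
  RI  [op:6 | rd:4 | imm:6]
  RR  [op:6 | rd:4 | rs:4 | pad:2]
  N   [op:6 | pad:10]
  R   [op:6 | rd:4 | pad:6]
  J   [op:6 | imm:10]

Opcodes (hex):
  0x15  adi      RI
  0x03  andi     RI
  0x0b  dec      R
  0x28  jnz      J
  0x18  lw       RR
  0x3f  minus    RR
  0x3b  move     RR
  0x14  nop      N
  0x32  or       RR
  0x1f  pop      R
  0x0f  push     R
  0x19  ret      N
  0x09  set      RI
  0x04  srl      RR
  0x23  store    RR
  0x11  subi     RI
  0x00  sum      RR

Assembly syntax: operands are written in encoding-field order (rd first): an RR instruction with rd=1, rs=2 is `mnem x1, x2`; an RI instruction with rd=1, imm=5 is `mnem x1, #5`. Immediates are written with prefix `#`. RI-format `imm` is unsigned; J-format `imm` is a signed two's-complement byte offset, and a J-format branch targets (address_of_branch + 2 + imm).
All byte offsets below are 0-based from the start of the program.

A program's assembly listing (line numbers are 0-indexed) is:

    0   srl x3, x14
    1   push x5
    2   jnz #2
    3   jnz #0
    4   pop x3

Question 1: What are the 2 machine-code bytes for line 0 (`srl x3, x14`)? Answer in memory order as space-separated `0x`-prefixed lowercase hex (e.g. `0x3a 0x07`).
0. srl fields op=0x4:6|rd=3:4|rs=14:4|pad=0:2 → word 10f8h → 10 f8

0x10 0xf8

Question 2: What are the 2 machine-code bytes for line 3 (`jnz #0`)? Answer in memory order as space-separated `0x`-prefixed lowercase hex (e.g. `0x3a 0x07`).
L3: jnz op=0x28:6|imm=0:10 ⇒ 0xa000 ⇒ big a0 00

0xa0 0x00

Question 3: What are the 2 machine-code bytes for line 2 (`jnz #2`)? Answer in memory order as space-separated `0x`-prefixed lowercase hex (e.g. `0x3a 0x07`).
2. jnz fields op=0x28:6|imm=2:10 → word a002h → a0 02

0xa0 0x02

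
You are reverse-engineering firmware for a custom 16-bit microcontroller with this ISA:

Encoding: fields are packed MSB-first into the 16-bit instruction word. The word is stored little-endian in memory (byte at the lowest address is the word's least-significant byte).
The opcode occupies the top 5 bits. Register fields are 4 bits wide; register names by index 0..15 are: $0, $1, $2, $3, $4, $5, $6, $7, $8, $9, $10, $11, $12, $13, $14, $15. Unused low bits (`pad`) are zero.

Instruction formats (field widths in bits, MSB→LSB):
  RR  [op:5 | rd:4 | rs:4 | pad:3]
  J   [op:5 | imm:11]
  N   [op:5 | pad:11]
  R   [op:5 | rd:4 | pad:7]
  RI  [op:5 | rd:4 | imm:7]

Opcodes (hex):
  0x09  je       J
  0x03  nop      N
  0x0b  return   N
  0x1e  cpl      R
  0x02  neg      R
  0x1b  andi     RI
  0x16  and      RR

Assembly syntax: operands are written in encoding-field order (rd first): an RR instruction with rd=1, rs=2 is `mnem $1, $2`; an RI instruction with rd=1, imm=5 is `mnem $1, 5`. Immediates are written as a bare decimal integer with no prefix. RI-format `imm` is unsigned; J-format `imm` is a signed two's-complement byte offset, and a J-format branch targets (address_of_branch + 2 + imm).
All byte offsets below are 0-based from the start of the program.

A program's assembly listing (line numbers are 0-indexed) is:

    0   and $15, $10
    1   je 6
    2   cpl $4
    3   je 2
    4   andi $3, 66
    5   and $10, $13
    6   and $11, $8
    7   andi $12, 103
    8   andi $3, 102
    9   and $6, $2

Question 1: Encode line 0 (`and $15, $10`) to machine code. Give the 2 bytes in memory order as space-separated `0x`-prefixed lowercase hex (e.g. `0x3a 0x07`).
0xd0 0xb7

0. and fields op=0x16:5|rd=15:4|rs=10:4|pad=0:3 → word b7d0h → d0 b7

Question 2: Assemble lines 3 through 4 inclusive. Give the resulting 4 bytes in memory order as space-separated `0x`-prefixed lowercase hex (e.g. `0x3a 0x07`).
0x02 0x48 0xc2 0xd9

line 3 (je): pack op=0x9:5|imm=2:11 = 0x4802; little→ 02 48
line 4 (andi): pack op=0x1b:5|rd=3:4|imm=66:7 = 0xd9c2; little→ c2 d9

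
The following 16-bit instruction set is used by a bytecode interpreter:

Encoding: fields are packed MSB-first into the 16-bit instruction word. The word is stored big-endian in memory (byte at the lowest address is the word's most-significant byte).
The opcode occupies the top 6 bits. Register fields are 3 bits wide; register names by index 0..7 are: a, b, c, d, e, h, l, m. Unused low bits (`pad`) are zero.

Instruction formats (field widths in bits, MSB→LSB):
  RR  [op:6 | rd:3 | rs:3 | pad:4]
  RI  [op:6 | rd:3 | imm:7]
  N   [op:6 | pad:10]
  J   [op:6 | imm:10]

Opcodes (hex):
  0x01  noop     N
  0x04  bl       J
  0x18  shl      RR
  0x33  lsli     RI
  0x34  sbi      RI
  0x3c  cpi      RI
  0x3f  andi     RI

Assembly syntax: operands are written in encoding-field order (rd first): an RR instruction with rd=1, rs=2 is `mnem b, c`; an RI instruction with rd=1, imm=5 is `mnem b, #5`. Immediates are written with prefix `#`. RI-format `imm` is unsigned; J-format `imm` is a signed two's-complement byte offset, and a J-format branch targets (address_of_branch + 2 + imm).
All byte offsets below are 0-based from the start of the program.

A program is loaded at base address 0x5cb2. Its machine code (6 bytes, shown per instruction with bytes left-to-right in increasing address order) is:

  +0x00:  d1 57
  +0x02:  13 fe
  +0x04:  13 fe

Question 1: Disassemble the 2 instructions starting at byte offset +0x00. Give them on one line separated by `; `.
+0x00: d1 57 ⇒ word 0xd157 (big)
  opcode bits[15:10]=0x34: sbi/RI
  rd: (w>>7)&0x7=0x2 → c
  imm: (w>>0)&0x7f=0x57 → #87
+0x02: 13 fe ⇒ word 0x13fe (big)
  opcode bits[15:10]=0x4: bl/J
  imm: (w>>0)&0x3ff=0x3fe (s10→-2) → #-2

sbi c, #87; bl #-2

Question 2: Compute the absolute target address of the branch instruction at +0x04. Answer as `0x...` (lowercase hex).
0x5cb6

+0x04: 13 fe ⇒ word 0x13fe (big)
  top 6b → 0x4 → bl [J]
  [9:0] imm=1022 (s10→-2) = #-2
  target = base 0x5cb2 + off 0x04 + 2 + imm -2 = 0x5cb6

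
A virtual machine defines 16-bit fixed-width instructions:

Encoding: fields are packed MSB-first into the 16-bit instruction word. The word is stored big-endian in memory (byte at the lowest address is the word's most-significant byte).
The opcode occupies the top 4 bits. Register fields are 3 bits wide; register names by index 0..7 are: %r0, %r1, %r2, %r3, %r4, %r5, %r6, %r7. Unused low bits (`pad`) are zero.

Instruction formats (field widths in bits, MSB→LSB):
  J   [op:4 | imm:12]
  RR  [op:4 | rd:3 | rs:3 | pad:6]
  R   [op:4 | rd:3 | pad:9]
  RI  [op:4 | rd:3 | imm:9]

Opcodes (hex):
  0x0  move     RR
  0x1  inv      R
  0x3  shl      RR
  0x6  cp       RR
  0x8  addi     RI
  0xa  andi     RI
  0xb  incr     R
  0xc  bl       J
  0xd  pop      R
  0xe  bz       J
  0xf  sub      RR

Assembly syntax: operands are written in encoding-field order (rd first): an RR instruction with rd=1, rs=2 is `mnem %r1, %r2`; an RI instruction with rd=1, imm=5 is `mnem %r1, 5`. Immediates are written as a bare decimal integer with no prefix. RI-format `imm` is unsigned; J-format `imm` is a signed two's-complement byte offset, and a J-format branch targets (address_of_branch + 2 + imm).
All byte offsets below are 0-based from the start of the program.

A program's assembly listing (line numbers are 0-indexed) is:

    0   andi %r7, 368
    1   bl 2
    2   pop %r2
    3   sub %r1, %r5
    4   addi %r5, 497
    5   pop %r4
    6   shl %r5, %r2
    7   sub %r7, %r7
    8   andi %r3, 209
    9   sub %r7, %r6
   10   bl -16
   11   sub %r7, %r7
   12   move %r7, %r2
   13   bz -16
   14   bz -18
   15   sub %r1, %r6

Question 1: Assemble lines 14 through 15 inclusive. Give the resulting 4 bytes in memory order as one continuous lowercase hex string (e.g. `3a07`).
line 14 (bz): pack op=0xe:4|imm=-18:12 = 0xefee; big→ ef ee
line 15 (sub): pack op=0xf:4|rd=1:3|rs=6:3|pad=0:6 = 0xf380; big→ f3 80

efeef380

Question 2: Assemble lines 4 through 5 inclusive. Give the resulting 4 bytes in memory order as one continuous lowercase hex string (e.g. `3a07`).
8bf1d800

L4: addi op=0x8:4|rd=5:3|imm=497:9 ⇒ 0x8bf1 ⇒ big 8b f1
L5: pop op=0xd:4|rd=4:3|pad=0:9 ⇒ 0xd800 ⇒ big d8 00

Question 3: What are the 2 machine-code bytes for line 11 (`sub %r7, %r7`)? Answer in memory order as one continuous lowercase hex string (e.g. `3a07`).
L11: sub op=0xf:4|rd=7:3|rs=7:3|pad=0:6 ⇒ 0xffc0 ⇒ big ff c0

ffc0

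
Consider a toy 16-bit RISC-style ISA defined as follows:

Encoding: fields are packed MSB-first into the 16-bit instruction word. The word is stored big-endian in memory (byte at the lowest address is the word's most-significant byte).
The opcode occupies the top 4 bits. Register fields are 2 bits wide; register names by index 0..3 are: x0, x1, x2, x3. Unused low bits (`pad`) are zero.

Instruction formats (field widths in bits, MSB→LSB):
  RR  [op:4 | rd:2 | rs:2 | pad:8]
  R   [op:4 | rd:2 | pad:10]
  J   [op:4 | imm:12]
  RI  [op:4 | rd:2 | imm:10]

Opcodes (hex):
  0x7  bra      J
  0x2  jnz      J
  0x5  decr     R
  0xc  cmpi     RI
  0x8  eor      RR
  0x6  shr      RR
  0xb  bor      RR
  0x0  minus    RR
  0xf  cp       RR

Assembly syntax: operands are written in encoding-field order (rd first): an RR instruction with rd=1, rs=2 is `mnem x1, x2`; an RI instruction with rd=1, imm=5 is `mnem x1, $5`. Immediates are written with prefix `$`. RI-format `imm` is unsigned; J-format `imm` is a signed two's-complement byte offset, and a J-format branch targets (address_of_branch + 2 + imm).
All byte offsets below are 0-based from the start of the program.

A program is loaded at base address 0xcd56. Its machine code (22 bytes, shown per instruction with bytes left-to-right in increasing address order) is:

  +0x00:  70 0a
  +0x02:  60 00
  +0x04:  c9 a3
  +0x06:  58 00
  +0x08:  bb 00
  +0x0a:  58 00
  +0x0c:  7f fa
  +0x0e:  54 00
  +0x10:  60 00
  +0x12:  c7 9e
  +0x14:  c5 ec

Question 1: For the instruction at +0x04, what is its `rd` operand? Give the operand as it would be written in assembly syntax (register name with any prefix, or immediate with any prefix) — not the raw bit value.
@+04  big-endian(c9 a3) = 0xc9a3
  opcode bits[15:12]=0xc: cmpi/RI
  [11:10] rd=2 = x2
  [9:0] imm=419 = $419

x2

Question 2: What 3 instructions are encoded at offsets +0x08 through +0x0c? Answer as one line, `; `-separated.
@+08  big-endian(bb 00) = 0xbb00
  op=0xbb00>>12=0xb ⇒ bor (RR)
  rd: (w>>10)&0x3=0x2 → x2
  rs: (w>>8)&0x3=0x3 → x3
@+0a  big-endian(58 00) = 0x5800
  op=0x5800>>12=0x5 ⇒ decr (R)
  rd: (w>>10)&0x3=0x2 → x2
@+0c  big-endian(7f fa) = 0x7ffa
  op=0x7ffa>>12=0x7 ⇒ bra (J)
  imm: (w>>0)&0xfff=0xffa (s12→-6) → $-6

bor x2, x3; decr x2; bra $-6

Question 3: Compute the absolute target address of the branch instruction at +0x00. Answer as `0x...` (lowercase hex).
[00] 70 0a → 0x700a
  opcode bits[15:12]=0x7: bra/J
  imm: (w>>0)&0xfff=0xa → $10
  target = base 0xcd56 + off 0x00 + 2 + imm 10 = 0xcd62

0xcd62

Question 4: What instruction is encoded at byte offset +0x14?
cmpi x1, $492

+0x14: c5 ec ⇒ word 0xc5ec (big)
  op=0xc5ec>>12=0xc ⇒ cmpi (RI)
  rd@[11:10]=0x1 ⇒ x1
  imm@[9:0]=0x1ec ⇒ $492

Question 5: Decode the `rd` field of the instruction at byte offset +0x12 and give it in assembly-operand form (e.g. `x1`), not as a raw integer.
x1

@+12  big-endian(c7 9e) = 0xc79e
  opcode bits[15:12]=0xc: cmpi/RI
  [11:10] rd=1 = x1
  [9:0] imm=926 = $926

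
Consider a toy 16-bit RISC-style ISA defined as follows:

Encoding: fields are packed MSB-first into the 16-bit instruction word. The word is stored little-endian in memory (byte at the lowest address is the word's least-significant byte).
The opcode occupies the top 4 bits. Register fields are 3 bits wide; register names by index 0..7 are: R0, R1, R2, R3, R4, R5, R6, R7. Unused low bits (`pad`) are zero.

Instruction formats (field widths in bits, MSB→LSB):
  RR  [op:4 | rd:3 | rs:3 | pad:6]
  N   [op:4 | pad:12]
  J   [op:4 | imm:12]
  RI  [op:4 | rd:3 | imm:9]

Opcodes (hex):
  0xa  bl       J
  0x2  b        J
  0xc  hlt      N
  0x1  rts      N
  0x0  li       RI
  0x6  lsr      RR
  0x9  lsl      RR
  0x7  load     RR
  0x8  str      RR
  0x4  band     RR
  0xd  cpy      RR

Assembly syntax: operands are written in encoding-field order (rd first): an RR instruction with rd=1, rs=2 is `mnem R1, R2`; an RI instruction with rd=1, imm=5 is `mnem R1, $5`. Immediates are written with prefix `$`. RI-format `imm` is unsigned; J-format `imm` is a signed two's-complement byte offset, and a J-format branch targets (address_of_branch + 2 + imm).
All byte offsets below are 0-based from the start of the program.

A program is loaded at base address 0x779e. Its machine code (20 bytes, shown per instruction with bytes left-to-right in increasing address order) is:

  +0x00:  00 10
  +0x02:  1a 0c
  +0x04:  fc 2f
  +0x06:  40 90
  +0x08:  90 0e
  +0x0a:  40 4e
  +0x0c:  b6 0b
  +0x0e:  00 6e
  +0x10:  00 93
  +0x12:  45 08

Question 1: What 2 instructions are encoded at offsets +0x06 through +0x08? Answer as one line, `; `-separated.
lsl R0, R1; li R7, $144

@+06  little-endian(40 90) = 0x9040
  top 4b → 0x9 → lsl [RR]
  [11:9] rd=0 = R0
  [8:6] rs=1 = R1
@+08  little-endian(90 0e) = 0x0e90
  top 4b → 0x0 → li [RI]
  [11:9] rd=7 = R7
  [8:0] imm=144 = $144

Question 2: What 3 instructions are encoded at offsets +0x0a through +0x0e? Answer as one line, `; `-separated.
band R7, R1; li R5, $438; lsr R7, R0

@+0a  little-endian(40 4e) = 0x4e40
  op=0x4e40>>12=0x4 ⇒ band (RR)
  [11:9] rd=7 = R7
  [8:6] rs=1 = R1
@+0c  little-endian(b6 0b) = 0x0bb6
  op=0x0bb6>>12=0x0 ⇒ li (RI)
  [11:9] rd=5 = R5
  [8:0] imm=438 = $438
@+0e  little-endian(00 6e) = 0x6e00
  op=0x6e00>>12=0x6 ⇒ lsr (RR)
  [11:9] rd=7 = R7
  [8:6] rs=0 = R0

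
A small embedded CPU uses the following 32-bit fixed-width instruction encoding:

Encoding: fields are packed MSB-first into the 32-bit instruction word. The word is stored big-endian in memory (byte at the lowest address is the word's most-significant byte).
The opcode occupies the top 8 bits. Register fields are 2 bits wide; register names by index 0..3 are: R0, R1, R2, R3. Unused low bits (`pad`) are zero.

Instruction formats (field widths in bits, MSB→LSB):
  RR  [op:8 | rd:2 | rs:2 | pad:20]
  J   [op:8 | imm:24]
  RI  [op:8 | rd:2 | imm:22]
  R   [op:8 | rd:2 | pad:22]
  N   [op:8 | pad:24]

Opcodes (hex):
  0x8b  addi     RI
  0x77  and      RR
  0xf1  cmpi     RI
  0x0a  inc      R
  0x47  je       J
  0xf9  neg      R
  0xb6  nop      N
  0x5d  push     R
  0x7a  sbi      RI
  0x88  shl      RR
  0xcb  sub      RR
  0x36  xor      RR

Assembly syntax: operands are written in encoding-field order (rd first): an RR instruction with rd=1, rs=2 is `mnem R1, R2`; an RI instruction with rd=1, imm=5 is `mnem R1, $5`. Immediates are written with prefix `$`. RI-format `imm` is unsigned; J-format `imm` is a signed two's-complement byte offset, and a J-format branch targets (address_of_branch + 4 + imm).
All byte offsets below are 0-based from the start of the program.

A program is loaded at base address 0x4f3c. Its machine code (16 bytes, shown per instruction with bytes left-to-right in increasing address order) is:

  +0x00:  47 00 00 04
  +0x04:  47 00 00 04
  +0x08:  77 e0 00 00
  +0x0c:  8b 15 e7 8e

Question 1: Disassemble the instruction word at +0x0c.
+0x0c: 8b 15 e7 8e ⇒ word 0x8b15e78e (big)
  top 8b → 0x8b → addi [RI]
  rd@[23:22]=0x0 ⇒ R0
  imm@[21:0]=0x15e78e ⇒ $1435534

addi R0, $1435534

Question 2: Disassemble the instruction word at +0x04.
je $4

off 0x04: read 47 00 00 04 as big → 0x47000004
  top 8b → 0x47 → je [J]
  [23:0] imm=4 = $4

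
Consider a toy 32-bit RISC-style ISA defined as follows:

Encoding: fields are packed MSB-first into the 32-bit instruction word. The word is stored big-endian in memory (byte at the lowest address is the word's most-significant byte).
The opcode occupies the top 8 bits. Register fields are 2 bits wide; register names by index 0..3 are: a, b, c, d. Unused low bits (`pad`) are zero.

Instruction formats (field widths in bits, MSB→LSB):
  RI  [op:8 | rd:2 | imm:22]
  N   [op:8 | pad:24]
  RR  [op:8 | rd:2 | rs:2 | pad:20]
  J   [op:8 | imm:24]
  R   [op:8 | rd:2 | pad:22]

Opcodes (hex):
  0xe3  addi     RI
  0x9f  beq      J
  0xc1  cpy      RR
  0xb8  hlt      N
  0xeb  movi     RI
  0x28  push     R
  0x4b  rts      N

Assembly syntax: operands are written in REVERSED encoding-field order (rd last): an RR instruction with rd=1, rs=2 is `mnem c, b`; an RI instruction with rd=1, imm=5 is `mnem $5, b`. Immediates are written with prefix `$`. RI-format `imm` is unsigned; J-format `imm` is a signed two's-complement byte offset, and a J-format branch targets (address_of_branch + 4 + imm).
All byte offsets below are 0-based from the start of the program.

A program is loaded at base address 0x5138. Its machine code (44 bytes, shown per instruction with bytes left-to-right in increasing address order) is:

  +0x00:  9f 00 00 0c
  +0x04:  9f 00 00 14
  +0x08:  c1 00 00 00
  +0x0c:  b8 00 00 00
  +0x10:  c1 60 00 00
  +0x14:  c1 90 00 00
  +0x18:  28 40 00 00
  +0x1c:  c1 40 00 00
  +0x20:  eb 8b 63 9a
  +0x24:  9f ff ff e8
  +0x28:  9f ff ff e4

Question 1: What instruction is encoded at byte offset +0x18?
[18] 28 40 00 00 → 0x28400000
  opcode bits[31:24]=0x28: push/R
  rd@[23:22]=0x1 ⇒ b

push b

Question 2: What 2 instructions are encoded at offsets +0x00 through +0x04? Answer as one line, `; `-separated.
[00] 9f 00 00 0c → 0x9f00000c
  op=0x9f00000c>>24=0x9f ⇒ beq (J)
  [23:0] imm=12 = $12
[04] 9f 00 00 14 → 0x9f000014
  op=0x9f000014>>24=0x9f ⇒ beq (J)
  [23:0] imm=20 = $20

beq $12; beq $20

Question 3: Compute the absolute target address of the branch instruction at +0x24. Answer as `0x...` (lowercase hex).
[24] 9f ff ff e8 → 0x9fffffe8
  op=0x9fffffe8>>24=0x9f ⇒ beq (J)
  imm@[23:0]=0xffffe8 (s24→-24) ⇒ $-24
  target = base 0x5138 + off 0x24 + 4 + imm -24 = 0x5148

0x5148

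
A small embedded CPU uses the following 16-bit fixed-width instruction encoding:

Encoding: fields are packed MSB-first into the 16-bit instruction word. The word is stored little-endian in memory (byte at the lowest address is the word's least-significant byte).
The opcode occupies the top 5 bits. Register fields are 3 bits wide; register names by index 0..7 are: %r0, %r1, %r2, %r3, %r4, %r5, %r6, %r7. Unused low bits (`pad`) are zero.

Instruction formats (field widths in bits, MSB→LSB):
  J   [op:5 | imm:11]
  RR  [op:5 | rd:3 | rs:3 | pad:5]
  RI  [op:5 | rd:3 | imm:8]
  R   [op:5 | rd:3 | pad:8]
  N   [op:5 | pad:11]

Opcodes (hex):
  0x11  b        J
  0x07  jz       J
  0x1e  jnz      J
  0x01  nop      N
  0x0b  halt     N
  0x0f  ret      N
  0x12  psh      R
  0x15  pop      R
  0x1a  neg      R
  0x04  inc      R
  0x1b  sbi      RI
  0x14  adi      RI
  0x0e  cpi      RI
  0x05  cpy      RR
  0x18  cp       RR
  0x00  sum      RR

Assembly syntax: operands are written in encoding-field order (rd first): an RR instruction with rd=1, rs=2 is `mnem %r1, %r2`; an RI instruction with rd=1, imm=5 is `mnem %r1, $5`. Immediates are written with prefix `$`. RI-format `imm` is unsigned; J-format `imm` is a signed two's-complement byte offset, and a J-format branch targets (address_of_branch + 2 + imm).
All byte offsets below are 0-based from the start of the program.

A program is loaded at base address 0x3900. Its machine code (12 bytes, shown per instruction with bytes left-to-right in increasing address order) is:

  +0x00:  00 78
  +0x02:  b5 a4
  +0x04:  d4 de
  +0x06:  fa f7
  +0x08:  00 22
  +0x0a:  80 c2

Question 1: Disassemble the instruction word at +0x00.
@+00  little-endian(00 78) = 0x7800
  opcode bits[15:11]=0xf: ret/N

ret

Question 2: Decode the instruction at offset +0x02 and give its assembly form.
@+02  little-endian(b5 a4) = 0xa4b5
  opcode bits[15:11]=0x14: adi/RI
  [10:8] rd=4 = %r4
  [7:0] imm=181 = $181

adi %r4, $181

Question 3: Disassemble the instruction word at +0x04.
+0x04: d4 de ⇒ word 0xded4 (little)
  top 5b → 0x1b → sbi [RI]
  rd@[10:8]=0x6 ⇒ %r6
  imm@[7:0]=0xd4 ⇒ $212

sbi %r6, $212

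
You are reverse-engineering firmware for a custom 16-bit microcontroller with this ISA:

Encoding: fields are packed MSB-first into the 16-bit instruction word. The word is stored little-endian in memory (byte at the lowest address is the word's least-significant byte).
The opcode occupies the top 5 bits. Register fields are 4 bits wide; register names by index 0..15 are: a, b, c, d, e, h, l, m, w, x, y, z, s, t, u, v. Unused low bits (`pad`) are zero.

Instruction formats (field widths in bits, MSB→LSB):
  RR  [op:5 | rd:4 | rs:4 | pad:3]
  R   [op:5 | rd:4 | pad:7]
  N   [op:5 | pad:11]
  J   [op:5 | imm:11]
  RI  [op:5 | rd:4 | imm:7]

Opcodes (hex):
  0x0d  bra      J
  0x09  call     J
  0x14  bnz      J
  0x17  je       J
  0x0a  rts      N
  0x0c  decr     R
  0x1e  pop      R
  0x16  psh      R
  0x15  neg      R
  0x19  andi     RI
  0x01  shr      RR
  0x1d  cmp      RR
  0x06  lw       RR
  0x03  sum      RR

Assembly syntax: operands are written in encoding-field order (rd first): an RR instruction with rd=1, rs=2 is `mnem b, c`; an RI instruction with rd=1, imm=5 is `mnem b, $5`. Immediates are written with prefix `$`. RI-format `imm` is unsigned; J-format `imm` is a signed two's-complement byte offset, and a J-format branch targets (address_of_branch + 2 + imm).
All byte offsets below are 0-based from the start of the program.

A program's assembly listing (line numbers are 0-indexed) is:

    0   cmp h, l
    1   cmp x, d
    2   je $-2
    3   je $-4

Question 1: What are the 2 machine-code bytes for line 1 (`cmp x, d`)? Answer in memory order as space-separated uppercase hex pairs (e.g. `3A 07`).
98 EC

L1: cmp op=0x1d:5|rd=9:4|rs=3:4|pad=0:3 ⇒ 0xec98 ⇒ little 98 ec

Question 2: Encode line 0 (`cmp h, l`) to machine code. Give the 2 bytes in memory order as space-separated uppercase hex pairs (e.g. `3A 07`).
B0 EA

0. cmp fields op=0x1d:5|rd=5:4|rs=6:4|pad=0:3 → word eab0h → b0 ea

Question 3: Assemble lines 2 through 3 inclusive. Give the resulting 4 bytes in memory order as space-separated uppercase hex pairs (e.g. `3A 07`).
2. je fields op=0x17:5|imm=-2:11 → word bffeh → fe bf
3. je fields op=0x17:5|imm=-4:11 → word bffch → fc bf

FE BF FC BF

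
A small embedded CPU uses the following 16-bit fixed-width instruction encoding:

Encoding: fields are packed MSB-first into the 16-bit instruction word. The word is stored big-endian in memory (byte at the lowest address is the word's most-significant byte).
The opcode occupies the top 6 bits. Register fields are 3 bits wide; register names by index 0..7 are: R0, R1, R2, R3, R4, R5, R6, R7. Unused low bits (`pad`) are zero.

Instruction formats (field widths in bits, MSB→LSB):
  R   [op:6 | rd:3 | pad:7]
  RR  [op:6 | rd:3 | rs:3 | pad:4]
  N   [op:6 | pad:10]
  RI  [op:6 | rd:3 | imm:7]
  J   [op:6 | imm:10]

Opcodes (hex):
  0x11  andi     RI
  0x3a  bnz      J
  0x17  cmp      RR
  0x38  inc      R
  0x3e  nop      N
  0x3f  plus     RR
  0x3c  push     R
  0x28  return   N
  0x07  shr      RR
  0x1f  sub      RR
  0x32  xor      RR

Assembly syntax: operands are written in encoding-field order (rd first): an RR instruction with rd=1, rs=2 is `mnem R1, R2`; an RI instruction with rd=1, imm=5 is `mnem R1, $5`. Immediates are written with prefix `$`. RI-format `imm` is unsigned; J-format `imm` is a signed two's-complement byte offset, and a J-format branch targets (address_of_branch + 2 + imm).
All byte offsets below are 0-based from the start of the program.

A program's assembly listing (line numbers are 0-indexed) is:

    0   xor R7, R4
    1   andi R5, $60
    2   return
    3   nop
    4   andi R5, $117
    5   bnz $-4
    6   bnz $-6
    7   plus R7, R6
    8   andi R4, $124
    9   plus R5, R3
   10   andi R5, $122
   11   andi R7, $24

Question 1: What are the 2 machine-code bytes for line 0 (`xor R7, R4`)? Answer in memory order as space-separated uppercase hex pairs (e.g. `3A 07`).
line 0 (xor): pack op=0x32:6|rd=7:3|rs=4:3|pad=0:4 = 0xcbc0; big→ cb c0

CB C0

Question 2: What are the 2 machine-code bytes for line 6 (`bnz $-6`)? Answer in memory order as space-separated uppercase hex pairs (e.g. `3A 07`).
EB FA

line 6 (bnz): pack op=0x3a:6|imm=-6:10 = 0xebfa; big→ eb fa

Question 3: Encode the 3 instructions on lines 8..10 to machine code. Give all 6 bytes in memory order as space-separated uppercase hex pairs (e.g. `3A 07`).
46 7C FE B0 46 FA

L8: andi op=0x11:6|rd=4:3|imm=124:7 ⇒ 0x467c ⇒ big 46 7c
L9: plus op=0x3f:6|rd=5:3|rs=3:3|pad=0:4 ⇒ 0xfeb0 ⇒ big fe b0
L10: andi op=0x11:6|rd=5:3|imm=122:7 ⇒ 0x46fa ⇒ big 46 fa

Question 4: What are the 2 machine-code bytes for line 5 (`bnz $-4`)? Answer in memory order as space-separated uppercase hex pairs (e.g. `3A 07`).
EB FC

5. bnz fields op=0x3a:6|imm=-4:10 → word ebfch → eb fc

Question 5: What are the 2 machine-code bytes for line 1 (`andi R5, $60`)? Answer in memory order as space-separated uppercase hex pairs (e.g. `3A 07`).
1. andi fields op=0x11:6|rd=5:3|imm=60:7 → word 46bch → 46 bc

46 BC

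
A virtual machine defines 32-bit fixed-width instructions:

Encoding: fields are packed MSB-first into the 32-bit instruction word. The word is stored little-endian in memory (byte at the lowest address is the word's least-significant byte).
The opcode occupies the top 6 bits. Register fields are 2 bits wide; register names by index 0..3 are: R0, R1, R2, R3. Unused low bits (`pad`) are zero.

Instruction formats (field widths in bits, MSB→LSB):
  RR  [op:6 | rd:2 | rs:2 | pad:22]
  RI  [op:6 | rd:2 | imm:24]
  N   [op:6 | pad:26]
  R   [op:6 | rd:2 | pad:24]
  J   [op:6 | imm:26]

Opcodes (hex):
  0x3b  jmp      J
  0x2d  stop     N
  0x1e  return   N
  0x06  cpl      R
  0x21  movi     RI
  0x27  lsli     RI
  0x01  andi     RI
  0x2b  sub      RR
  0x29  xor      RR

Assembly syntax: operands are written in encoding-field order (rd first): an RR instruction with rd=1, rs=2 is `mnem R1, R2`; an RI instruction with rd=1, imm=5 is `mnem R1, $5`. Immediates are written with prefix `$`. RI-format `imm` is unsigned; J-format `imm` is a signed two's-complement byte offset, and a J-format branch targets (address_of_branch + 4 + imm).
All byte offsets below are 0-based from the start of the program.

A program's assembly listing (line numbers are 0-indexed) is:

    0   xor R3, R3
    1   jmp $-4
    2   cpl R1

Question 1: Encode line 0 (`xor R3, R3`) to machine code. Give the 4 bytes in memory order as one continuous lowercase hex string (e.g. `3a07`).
line 0 (xor): pack op=0x29:6|rd=3:2|rs=3:2|pad=0:22 = 0xa7c00000; little→ 00 00 c0 a7

0000c0a7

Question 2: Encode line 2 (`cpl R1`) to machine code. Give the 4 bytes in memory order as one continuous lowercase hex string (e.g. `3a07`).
00000019

line 2 (cpl): pack op=0x6:6|rd=1:2|pad=0:24 = 0x19000000; little→ 00 00 00 19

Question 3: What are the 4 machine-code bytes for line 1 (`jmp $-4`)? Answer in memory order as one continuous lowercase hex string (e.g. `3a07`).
fcffffef

L1: jmp op=0x3b:6|imm=-4:26 ⇒ 0xeffffffc ⇒ little fc ff ff ef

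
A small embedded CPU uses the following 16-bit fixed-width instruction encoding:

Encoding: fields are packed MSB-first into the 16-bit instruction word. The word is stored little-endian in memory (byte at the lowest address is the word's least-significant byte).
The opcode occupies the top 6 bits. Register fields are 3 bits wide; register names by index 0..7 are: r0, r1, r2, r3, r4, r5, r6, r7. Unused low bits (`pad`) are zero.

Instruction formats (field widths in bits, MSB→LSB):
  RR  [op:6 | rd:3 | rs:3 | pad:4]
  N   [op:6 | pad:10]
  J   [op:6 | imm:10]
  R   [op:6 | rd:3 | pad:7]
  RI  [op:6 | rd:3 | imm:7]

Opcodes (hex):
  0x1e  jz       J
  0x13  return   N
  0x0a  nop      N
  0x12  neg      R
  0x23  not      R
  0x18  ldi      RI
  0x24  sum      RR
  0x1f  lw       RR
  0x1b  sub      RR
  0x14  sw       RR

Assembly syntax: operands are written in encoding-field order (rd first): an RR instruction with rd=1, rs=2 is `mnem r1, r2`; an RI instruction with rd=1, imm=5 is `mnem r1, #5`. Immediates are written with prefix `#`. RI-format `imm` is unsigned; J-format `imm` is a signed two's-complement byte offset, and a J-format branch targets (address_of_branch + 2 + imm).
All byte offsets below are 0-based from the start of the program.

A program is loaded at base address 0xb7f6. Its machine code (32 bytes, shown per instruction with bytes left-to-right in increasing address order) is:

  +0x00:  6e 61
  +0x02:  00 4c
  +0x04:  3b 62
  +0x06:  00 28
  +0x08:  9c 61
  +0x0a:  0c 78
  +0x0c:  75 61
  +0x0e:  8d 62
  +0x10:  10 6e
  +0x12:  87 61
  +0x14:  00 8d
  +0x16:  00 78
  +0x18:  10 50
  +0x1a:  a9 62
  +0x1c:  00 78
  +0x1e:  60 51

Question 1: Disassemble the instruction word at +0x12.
ldi r3, #7

off 0x12: read 87 61 as little → 0x6187
  opcode bits[15:10]=0x18: ldi/RI
  rd@[9:7]=0x3 ⇒ r3
  imm@[6:0]=0x7 ⇒ #7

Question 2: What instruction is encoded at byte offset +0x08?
ldi r3, #28

+0x08: 9c 61 ⇒ word 0x619c (little)
  opcode bits[15:10]=0x18: ldi/RI
  rd@[9:7]=0x3 ⇒ r3
  imm@[6:0]=0x1c ⇒ #28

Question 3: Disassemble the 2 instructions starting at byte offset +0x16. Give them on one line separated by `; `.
jz #0; sw r0, r1

[16] 00 78 → 0x7800
  opcode bits[15:10]=0x1e: jz/J
  [9:0] imm=0 = #0
[18] 10 50 → 0x5010
  opcode bits[15:10]=0x14: sw/RR
  [9:7] rd=0 = r0
  [6:4] rs=1 = r1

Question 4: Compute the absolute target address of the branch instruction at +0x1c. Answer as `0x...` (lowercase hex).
off 0x1c: read 00 78 as little → 0x7800
  top 6b → 0x1e → jz [J]
  imm@[9:0]=0x0 ⇒ #0
  target = base 0xb7f6 + off 0x1c + 2 + imm 0 = 0xb814

0xb814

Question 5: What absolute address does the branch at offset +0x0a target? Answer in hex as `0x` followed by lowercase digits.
+0x0a: 0c 78 ⇒ word 0x780c (little)
  op=0x780c>>10=0x1e ⇒ jz (J)
  [9:0] imm=12 = #12
  target = base 0xb7f6 + off 0x0a + 2 + imm 12 = 0xb80e

0xb80e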